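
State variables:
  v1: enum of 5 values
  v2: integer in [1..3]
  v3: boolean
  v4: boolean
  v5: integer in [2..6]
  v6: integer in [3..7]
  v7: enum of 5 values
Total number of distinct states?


State space = product of domain sizes of all variables.
Domain sizes:
  v1 (enum of 5 values): 5
  v2 (integer in [1..3]): 3
  v3 (boolean): 2
  v4 (boolean): 2
  v5 (integer in [2..6]): 5
  v6 (integer in [3..7]): 5
  v7 (enum of 5 values): 5
Product = 5 * 3 * 2 * 2 * 5 * 5 * 5 = 7500

7500


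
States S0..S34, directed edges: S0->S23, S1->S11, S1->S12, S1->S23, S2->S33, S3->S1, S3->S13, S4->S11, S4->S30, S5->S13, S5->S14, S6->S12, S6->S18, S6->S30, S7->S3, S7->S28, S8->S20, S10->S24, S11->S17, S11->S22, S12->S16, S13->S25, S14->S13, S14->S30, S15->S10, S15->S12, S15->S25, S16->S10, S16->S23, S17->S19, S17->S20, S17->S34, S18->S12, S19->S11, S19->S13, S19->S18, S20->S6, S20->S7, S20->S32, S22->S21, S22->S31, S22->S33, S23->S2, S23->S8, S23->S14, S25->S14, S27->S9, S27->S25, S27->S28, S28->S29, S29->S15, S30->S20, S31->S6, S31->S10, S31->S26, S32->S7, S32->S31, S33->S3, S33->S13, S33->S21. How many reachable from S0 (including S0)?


BFS from S0:
  layer 0: {S0}
  layer 1: {S23}
  layer 2: {S2, S8, S14}
  layer 3: {S13, S20, S30, S33}
  layer 4: {S3, S6, S7, S21, S25, S32}
  layer 5: {S1, S12, S18, S28, S31}
  layer 6: {S10, S11, S16, S26, S29}
  layer 7: {S15, S17, S22, S24}
  layer 8: {S19, S34}
Reachable set: {S0, S1, S2, S3, S6, S7, S8, S10, S11, S12, S13, S14, S15, S16, S17, S18, S19, S20, S21, S22, S23, S24, S25, S26, S28, S29, S30, S31, S32, S33, S34}
Count = 31

31


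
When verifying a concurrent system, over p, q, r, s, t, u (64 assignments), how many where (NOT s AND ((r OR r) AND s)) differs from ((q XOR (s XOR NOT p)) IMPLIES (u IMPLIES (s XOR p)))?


F1 = (NOT s AND ((r OR r) AND s))
F2 = ((q XOR (s XOR NOT p)) IMPLIES (u IMPLIES (s XOR p)))
Evaluate both on each of 64 rows (bits = p,q,r,s,t,u):
  row 0 [000000]: F1=0 F2=1 (differ) -> 1
  row 1 [000001]: F1=0 F2=0 -> 0
  row 2 [000010]: F1=0 F2=1 (differ) -> 1
  row 3 [000011]: F1=0 F2=0 -> 0
  row 4 [000100]: F1=0 F2=1 (differ) -> 1
  (every remaining row is evaluated the same way; all 64 results are listed next)
Full result column, 8 rows per line (p,q,r fixed per line; s,t,u runs 000..111 left to right):
  rows 0-7 [p,q,r=000]: 10101111  (ones: 6)
  rows 8-15 [p,q,r=001]: 10101111  (ones: 6)
  rows 16-23 [p,q,r=010]: 11111111  (ones: 8)
  rows 24-31 [p,q,r=011]: 11111111  (ones: 8)
  rows 32-39 [p,q,r=100]: 11111010  (ones: 6)
  rows 40-47 [p,q,r=101]: 11111010  (ones: 6)
  rows 48-55 [p,q,r=110]: 11111111  (ones: 8)
  rows 56-63 [p,q,r=111]: 11111111  (ones: 8)
Disagreements = 6+6+8+8+6+6+8+8 = 56

56


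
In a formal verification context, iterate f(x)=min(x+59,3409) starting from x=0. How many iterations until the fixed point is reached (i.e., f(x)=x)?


Step 1: x=0, cap=3409, increment=59
Step 2: x grows by 59 each step until capped at 3409; fixed point is x=3409
Step 3: iterations = ceil(3409/59) = 58

58


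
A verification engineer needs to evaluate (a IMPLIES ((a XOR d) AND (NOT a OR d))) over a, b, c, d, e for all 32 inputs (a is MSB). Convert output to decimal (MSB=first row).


Formula: (a IMPLIES ((a XOR d) AND (NOT a OR d))) over a, b, c, d, e (32 rows)
Evaluate each row (bits = a,b,c,d,e, MSB first):
  row 0 [00000]: (0 IMPLIES ((0 XOR 0) AND (NOT 0 OR 0))) -> 1
  row 1 [00001]: (0 IMPLIES ((0 XOR 0) AND (NOT 0 OR 0))) -> 1
  row 2 [00010]: (0 IMPLIES ((0 XOR 1) AND (NOT 0 OR 1))) -> 1
  row 3 [00011]: (0 IMPLIES ((0 XOR 1) AND (NOT 0 OR 1))) -> 1
  row 4 [00100]: (0 IMPLIES ((0 XOR 0) AND (NOT 0 OR 0))) -> 1
  row 5 [00101]: (0 IMPLIES ((0 XOR 0) AND (NOT 0 OR 0))) -> 1
  row 6 [00110]: (0 IMPLIES ((0 XOR 1) AND (NOT 0 OR 1))) -> 1
  row 7 [00111]: (0 IMPLIES ((0 XOR 1) AND (NOT 0 OR 1))) -> 1
  row 8 [01000]: (0 IMPLIES ((0 XOR 0) AND (NOT 0 OR 0))) -> 1
  row 9 [01001]: (0 IMPLIES ((0 XOR 0) AND (NOT 0 OR 0))) -> 1
  row 10 [01010]: (0 IMPLIES ((0 XOR 1) AND (NOT 0 OR 1))) -> 1
  row 11 [01011]: (0 IMPLIES ((0 XOR 1) AND (NOT 0 OR 1))) -> 1
  row 12 [01100]: (0 IMPLIES ((0 XOR 0) AND (NOT 0 OR 0))) -> 1
  row 13 [01101]: (0 IMPLIES ((0 XOR 0) AND (NOT 0 OR 0))) -> 1
  row 14 [01110]: (0 IMPLIES ((0 XOR 1) AND (NOT 0 OR 1))) -> 1
  row 15 [01111]: (0 IMPLIES ((0 XOR 1) AND (NOT 0 OR 1))) -> 1
  row 16 [10000]: (1 IMPLIES ((1 XOR 0) AND (NOT 1 OR 0))) -> 0
  row 17 [10001]: (1 IMPLIES ((1 XOR 0) AND (NOT 1 OR 0))) -> 0
  row 18 [10010]: (1 IMPLIES ((1 XOR 1) AND (NOT 1 OR 1))) -> 0
  row 19 [10011]: (1 IMPLIES ((1 XOR 1) AND (NOT 1 OR 1))) -> 0
  row 20 [10100]: (1 IMPLIES ((1 XOR 0) AND (NOT 1 OR 0))) -> 0
  row 21 [10101]: (1 IMPLIES ((1 XOR 0) AND (NOT 1 OR 0))) -> 0
  row 22 [10110]: (1 IMPLIES ((1 XOR 1) AND (NOT 1 OR 1))) -> 0
  row 23 [10111]: (1 IMPLIES ((1 XOR 1) AND (NOT 1 OR 1))) -> 0
  row 24 [11000]: (1 IMPLIES ((1 XOR 0) AND (NOT 1 OR 0))) -> 0
  row 25 [11001]: (1 IMPLIES ((1 XOR 0) AND (NOT 1 OR 0))) -> 0
  row 26 [11010]: (1 IMPLIES ((1 XOR 1) AND (NOT 1 OR 1))) -> 0
  row 27 [11011]: (1 IMPLIES ((1 XOR 1) AND (NOT 1 OR 1))) -> 0
  row 28 [11100]: (1 IMPLIES ((1 XOR 0) AND (NOT 1 OR 0))) -> 0
  row 29 [11101]: (1 IMPLIES ((1 XOR 0) AND (NOT 1 OR 0))) -> 0
  row 30 [11110]: (1 IMPLIES ((1 XOR 1) AND (NOT 1 OR 1))) -> 0
  row 31 [11111]: (1 IMPLIES ((1 XOR 1) AND (NOT 1 OR 1))) -> 0
Full result column, 4 rows per line (a,b,c fixed per line; d,e runs 00..11 left to right):
  rows 0-3 [a,b,c=000]: 1111  = hex F
  rows 4-7 [a,b,c=001]: 1111  = hex F
  rows 8-11 [a,b,c=010]: 1111  = hex F
  rows 12-15 [a,b,c=011]: 1111  = hex F
  rows 16-19 [a,b,c=100]: 0000  = hex 0
  rows 20-23 [a,b,c=101]: 0000  = hex 0
  rows 24-27 [a,b,c=110]: 0000  = hex 0
  rows 28-31 [a,b,c=111]: 0000  = hex 0
Output column (row 0 .. row 31) = 11111111111111110000000000000000
Output column grouped in 4s = 1111 1111 1111 1111 0000 0000 0000 0000 = 0xFFFF0000
Convert to decimal digit by digit (value = value*16 + digit):
  F -> 15
  15*16 + 15 (F) = 255
  255*16 + 15 (F) = 4095
  4095*16 + 15 (F) = 65535
  65535*16 + 0 = 1048560
  1048560*16 + 0 = 16776960
  16776960*16 + 0 = 268431360
  268431360*16 + 0 = 4294901760
Decimal = 4294901760

4294901760


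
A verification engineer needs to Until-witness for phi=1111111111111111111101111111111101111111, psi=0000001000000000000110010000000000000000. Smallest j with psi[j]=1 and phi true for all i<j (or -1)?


(phi U psi) at 0: need smallest j with psi[j]=1 and phi[i]=1 for all i in [0,j).
Scan from step 0:
  step 0: phi=1, psi=0 -> continue
  step 1: phi=1, psi=0 -> continue
  step 2: phi=1, psi=0 -> continue
  step 3: phi=1, psi=0 -> continue
  step 6: psi=1 and phi held for [0,6) -> witness found
Witness step = 6

6


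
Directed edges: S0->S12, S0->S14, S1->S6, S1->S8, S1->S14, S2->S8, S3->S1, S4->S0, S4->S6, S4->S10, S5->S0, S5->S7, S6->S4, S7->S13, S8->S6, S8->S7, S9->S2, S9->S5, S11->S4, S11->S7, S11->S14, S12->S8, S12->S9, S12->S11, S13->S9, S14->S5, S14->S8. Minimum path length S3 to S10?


BFS layer-by-layer from S3:
  dist 0: {S3}
  dist 1: {S1}
  dist 2: {S6, S8, S14}
  dist 3: {S4, S5, S7}
  dist 4: {S0, S10, S13}
  -> S10 reached at distance 4
Shortest path length = 4

4


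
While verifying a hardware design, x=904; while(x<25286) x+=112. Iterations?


Step 1: x goes from 904 toward 25286 by 112; the body runs while x<25286, so iterations = ceil((bound-start)/step)
Step 2: Distance=24382
Step 3: ceil(24382/112)=218

218


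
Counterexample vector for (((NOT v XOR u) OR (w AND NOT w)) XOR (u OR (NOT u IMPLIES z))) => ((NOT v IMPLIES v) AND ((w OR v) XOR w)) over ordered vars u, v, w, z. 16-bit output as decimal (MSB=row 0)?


F1 = (((NOT v XOR u) OR (w AND NOT w)) XOR (u OR (NOT u IMPLIES z)))
F2 = ((NOT v IMPLIES v) AND ((w OR v) XOR w))
Counterexample to F1=>F2 is where F1=1 and F2=0.
Evaluate each row (bits = u,v,w,z, MSB first):
  row 0 [0000]: F1=1 F2=0 -> F1&~F2 -> 1
  row 1 [0001]: F1=0 F2=0 -> F1&~F2 -> 0
  row 2 [0010]: F1=1 F2=0 -> F1&~F2 -> 1
  row 3 [0011]: F1=0 F2=0 -> F1&~F2 -> 0
  row 4 [0100]: F1=0 F2=1 -> F1&~F2 -> 0
  row 5 [0101]: F1=1 F2=1 -> F1&~F2 -> 0
  row 6 [0110]: F1=0 F2=0 -> F1&~F2 -> 0
  row 7 [0111]: F1=1 F2=0 -> F1&~F2 -> 1
  row 8 [1000]: F1=1 F2=0 -> F1&~F2 -> 1
  row 9 [1001]: F1=1 F2=0 -> F1&~F2 -> 1
  row 10 [1010]: F1=1 F2=0 -> F1&~F2 -> 1
  row 11 [1011]: F1=1 F2=0 -> F1&~F2 -> 1
  row 12 [1100]: F1=0 F2=1 -> F1&~F2 -> 0
  row 13 [1101]: F1=0 F2=1 -> F1&~F2 -> 0
  row 14 [1110]: F1=0 F2=0 -> F1&~F2 -> 0
  row 15 [1111]: F1=0 F2=0 -> F1&~F2 -> 0
Full result column, 4 rows per line (u,v fixed per line; w,z runs 00..11 left to right):
  rows 0-3 [u,v=00]: 1010  = hex A
  rows 4-7 [u,v=01]: 0001  = hex 1
  rows 8-11 [u,v=10]: 1111  = hex F
  rows 12-15 [u,v=11]: 0000  = hex 0
Counterexample vector (row 0 .. row 15) = 1010000111110000
Output column grouped in 4s = 1010 0001 1111 0000 = 0xA1F0
Convert to decimal digit by digit (value = value*16 + digit):
  A -> 10
  10*16 + 1 = 161
  161*16 + 15 (F) = 2591
  2591*16 + 0 = 41456
Decimal = 41456

41456


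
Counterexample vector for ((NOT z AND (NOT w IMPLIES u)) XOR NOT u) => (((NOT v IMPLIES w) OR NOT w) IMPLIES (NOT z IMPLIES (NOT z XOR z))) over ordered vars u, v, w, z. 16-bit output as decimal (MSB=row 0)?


F1 = ((NOT z AND (NOT w IMPLIES u)) XOR NOT u)
F2 = (((NOT v IMPLIES w) OR NOT w) IMPLIES (NOT z IMPLIES (NOT z XOR z)))
Counterexample to F1=>F2 is where F1=1 and F2=0.
Evaluate each row (bits = u,v,w,z, MSB first):
  row 0 [0000]: F1=1 F2=1 -> F1&~F2 -> 0
  row 1 [0001]: F1=1 F2=1 -> F1&~F2 -> 0
  row 2 [0010]: F1=0 F2=1 -> F1&~F2 -> 0
  row 3 [0011]: F1=1 F2=1 -> F1&~F2 -> 0
  row 4 [0100]: F1=1 F2=1 -> F1&~F2 -> 0
  row 5 [0101]: F1=1 F2=1 -> F1&~F2 -> 0
  row 6 [0110]: F1=0 F2=1 -> F1&~F2 -> 0
  row 7 [0111]: F1=1 F2=1 -> F1&~F2 -> 0
  row 8 [1000]: F1=1 F2=1 -> F1&~F2 -> 0
  row 9 [1001]: F1=0 F2=1 -> F1&~F2 -> 0
  row 10 [1010]: F1=1 F2=1 -> F1&~F2 -> 0
  row 11 [1011]: F1=0 F2=1 -> F1&~F2 -> 0
  row 12 [1100]: F1=1 F2=1 -> F1&~F2 -> 0
  row 13 [1101]: F1=0 F2=1 -> F1&~F2 -> 0
  row 14 [1110]: F1=1 F2=1 -> F1&~F2 -> 0
  row 15 [1111]: F1=0 F2=1 -> F1&~F2 -> 0
Full result column, 4 rows per line (u,v fixed per line; w,z runs 00..11 left to right):
  rows 0-3 [u,v=00]: 0000  = hex 0
  rows 4-7 [u,v=01]: 0000  = hex 0
  rows 8-11 [u,v=10]: 0000  = hex 0
  rows 12-15 [u,v=11]: 0000  = hex 0
Counterexample vector (row 0 .. row 15) = 0000000000000000
Output column grouped in 4s = 0000 0000 0000 0000 = 0x0000
Convert to decimal digit by digit (value = value*16 + digit):
  0 -> 0
  0*16 + 0 = 0
  0*16 + 0 = 0
  0*16 + 0 = 0
Decimal = 0

0


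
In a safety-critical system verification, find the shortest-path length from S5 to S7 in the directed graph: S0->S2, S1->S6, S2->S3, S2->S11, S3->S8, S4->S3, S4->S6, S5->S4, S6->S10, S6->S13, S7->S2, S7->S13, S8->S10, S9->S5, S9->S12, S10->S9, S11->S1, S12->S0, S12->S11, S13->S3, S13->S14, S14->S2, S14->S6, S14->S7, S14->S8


BFS layer-by-layer from S5:
  dist 0: {S5}
  dist 1: {S4}
  dist 2: {S3, S6}
  dist 3: {S8, S10, S13}
  dist 4: {S9, S14}
  dist 5: {S2, S7, S12}
  -> S7 reached at distance 5
Shortest path length = 5

5


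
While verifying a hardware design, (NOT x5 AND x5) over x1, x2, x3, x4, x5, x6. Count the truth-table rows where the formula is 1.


Formula: (NOT x5 AND x5) over 6 vars (64 rows)
Evaluate each row (x1, x2, x3, x4, x5, x6 as bits, MSB first):
  row 0 [000000]: (NOT 0 AND 0) -> 0
  row 1 [000001]: (NOT 0 AND 0) -> 0
  row 2 [000010]: (NOT 1 AND 1) -> 0
  row 3 [000011]: (NOT 1 AND 1) -> 0
  row 4 [000100]: (NOT 0 AND 0) -> 0
  (every remaining row is evaluated the same way; all 64 results are listed next)
Full result column, 8 rows per line (x1,x2,x3 fixed per line; x4,x5,x6 runs 000..111 left to right):
  rows 0-7 [x1,x2,x3=000]: 00000000  (ones: 0)
  rows 8-15 [x1,x2,x3=001]: 00000000  (ones: 0)
  rows 16-23 [x1,x2,x3=010]: 00000000  (ones: 0)
  rows 24-31 [x1,x2,x3=011]: 00000000  (ones: 0)
  rows 32-39 [x1,x2,x3=100]: 00000000  (ones: 0)
  rows 40-47 [x1,x2,x3=101]: 00000000  (ones: 0)
  rows 48-55 [x1,x2,x3=110]: 00000000  (ones: 0)
  rows 56-63 [x1,x2,x3=111]: 00000000  (ones: 0)
Count of 1-rows = 0+0+0+0+0+0+0+0 = 0

0


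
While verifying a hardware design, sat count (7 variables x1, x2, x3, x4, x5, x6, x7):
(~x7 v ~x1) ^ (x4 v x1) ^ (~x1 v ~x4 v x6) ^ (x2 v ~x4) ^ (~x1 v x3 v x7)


CNF with 5 clauses over 7 vars (128 assignments).
An assignment satisfies CNF iff every clause has >=1 true literal.
Check each row (bits = x1,x2,x3,x4,x5,x6,x7; clause T/F shown):
  row 0 [0000000]: clauses=TFTTT -> 0
  row 1 [0000001]: clauses=TFTTT -> 0
  row 2 [0000010]: clauses=TFTTT -> 0
  row 3 [0000011]: clauses=TFTTT -> 0
  row 4 [0000100]: clauses=TFTTT -> 0
  (every remaining row is evaluated the same way; all 128 results are listed next)
Full result column, 8 rows per line (x1,x2,x3,x4 fixed per line; x5,x6,x7 runs 000..111 left to right):
  rows 0-7 [x1,x2,x3,x4=0000]: 00000000  (ones: 0)
  rows 8-15 [x1,x2,x3,x4=0001]: 00000000  (ones: 0)
  rows 16-23 [x1,x2,x3,x4=0010]: 00000000  (ones: 0)
  rows 24-31 [x1,x2,x3,x4=0011]: 00000000  (ones: 0)
  rows 32-39 [x1,x2,x3,x4=0100]: 00000000  (ones: 0)
  rows 40-47 [x1,x2,x3,x4=0101]: 11111111  (ones: 8)
  rows 48-55 [x1,x2,x3,x4=0110]: 00000000  (ones: 0)
  rows 56-63 [x1,x2,x3,x4=0111]: 11111111  (ones: 8)
  rows 64-71 [x1,x2,x3,x4=1000]: 00000000  (ones: 0)
  rows 72-79 [x1,x2,x3,x4=1001]: 00000000  (ones: 0)
  rows 80-87 [x1,x2,x3,x4=1010]: 10101010  (ones: 4)
  rows 88-95 [x1,x2,x3,x4=1011]: 00000000  (ones: 0)
  rows 96-103 [x1,x2,x3,x4=1100]: 00000000  (ones: 0)
  rows 104-111 [x1,x2,x3,x4=1101]: 00000000  (ones: 0)
  rows 112-119 [x1,x2,x3,x4=1110]: 10101010  (ones: 4)
  rows 120-127 [x1,x2,x3,x4=1111]: 00100010  (ones: 2)
Satisfying assignments = 0+0+0+0+0+8+0+8+0+0+4+0+0+0+4+2 = 26

26


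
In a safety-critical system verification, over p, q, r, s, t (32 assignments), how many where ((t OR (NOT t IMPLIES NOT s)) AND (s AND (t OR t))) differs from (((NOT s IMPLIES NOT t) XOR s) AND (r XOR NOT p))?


F1 = ((t OR (NOT t IMPLIES NOT s)) AND (s AND (t OR t)))
F2 = (((NOT s IMPLIES NOT t) XOR s) AND (r XOR NOT p))
Evaluate both on each of 32 rows (bits = p,q,r,s,t):
  row 0 [00000]: F1=0 F2=1 (differ) -> 1
  row 1 [00001]: F1=0 F2=0 -> 0
  row 2 [00010]: F1=0 F2=0 -> 0
  row 3 [00011]: F1=1 F2=0 (differ) -> 1
  row 4 [00100]: F1=0 F2=0 -> 0
  row 5 [00101]: F1=0 F2=0 -> 0
  row 6 [00110]: F1=0 F2=0 -> 0
  row 7 [00111]: F1=1 F2=0 (differ) -> 1
  row 8 [01000]: F1=0 F2=1 (differ) -> 1
  row 9 [01001]: F1=0 F2=0 -> 0
  row 10 [01010]: F1=0 F2=0 -> 0
  row 11 [01011]: F1=1 F2=0 (differ) -> 1
  row 12 [01100]: F1=0 F2=0 -> 0
  row 13 [01101]: F1=0 F2=0 -> 0
  row 14 [01110]: F1=0 F2=0 -> 0
  row 15 [01111]: F1=1 F2=0 (differ) -> 1
  row 16 [10000]: F1=0 F2=0 -> 0
  row 17 [10001]: F1=0 F2=0 -> 0
  row 18 [10010]: F1=0 F2=0 -> 0
  row 19 [10011]: F1=1 F2=0 (differ) -> 1
  row 20 [10100]: F1=0 F2=1 (differ) -> 1
  row 21 [10101]: F1=0 F2=0 -> 0
  row 22 [10110]: F1=0 F2=0 -> 0
  row 23 [10111]: F1=1 F2=0 (differ) -> 1
  row 24 [11000]: F1=0 F2=0 -> 0
  row 25 [11001]: F1=0 F2=0 -> 0
  row 26 [11010]: F1=0 F2=0 -> 0
  row 27 [11011]: F1=1 F2=0 (differ) -> 1
  row 28 [11100]: F1=0 F2=1 (differ) -> 1
  row 29 [11101]: F1=0 F2=0 -> 0
  row 30 [11110]: F1=0 F2=0 -> 0
  row 31 [11111]: F1=1 F2=0 (differ) -> 1
Full result column, 8 rows per line (p,q fixed per line; r,s,t runs 000..111 left to right):
  rows 0-7 [p,q=00]: 10010001  (ones: 3)
  rows 8-15 [p,q=01]: 10010001  (ones: 3)
  rows 16-23 [p,q=10]: 00011001  (ones: 3)
  rows 24-31 [p,q=11]: 00011001  (ones: 3)
Disagreements = 3+3+3+3 = 12

12


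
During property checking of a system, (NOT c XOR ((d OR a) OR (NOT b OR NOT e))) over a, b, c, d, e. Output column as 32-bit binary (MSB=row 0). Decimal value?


Formula: (NOT c XOR ((d OR a) OR (NOT b OR NOT e))) over a, b, c, d, e (32 rows)
Evaluate each row (bits = a,b,c,d,e, MSB first):
  row 0 [00000]: (NOT 0 XOR ((0 OR 0) OR (NOT 0 OR NOT 0))) -> 0
  row 1 [00001]: (NOT 0 XOR ((0 OR 0) OR (NOT 0 OR NOT 1))) -> 0
  row 2 [00010]: (NOT 0 XOR ((1 OR 0) OR (NOT 0 OR NOT 0))) -> 0
  row 3 [00011]: (NOT 0 XOR ((1 OR 0) OR (NOT 0 OR NOT 1))) -> 0
  row 4 [00100]: (NOT 1 XOR ((0 OR 0) OR (NOT 0 OR NOT 0))) -> 1
  row 5 [00101]: (NOT 1 XOR ((0 OR 0) OR (NOT 0 OR NOT 1))) -> 1
  row 6 [00110]: (NOT 1 XOR ((1 OR 0) OR (NOT 0 OR NOT 0))) -> 1
  row 7 [00111]: (NOT 1 XOR ((1 OR 0) OR (NOT 0 OR NOT 1))) -> 1
  row 8 [01000]: (NOT 0 XOR ((0 OR 0) OR (NOT 1 OR NOT 0))) -> 0
  row 9 [01001]: (NOT 0 XOR ((0 OR 0) OR (NOT 1 OR NOT 1))) -> 1
  row 10 [01010]: (NOT 0 XOR ((1 OR 0) OR (NOT 1 OR NOT 0))) -> 0
  row 11 [01011]: (NOT 0 XOR ((1 OR 0) OR (NOT 1 OR NOT 1))) -> 0
  row 12 [01100]: (NOT 1 XOR ((0 OR 0) OR (NOT 1 OR NOT 0))) -> 1
  row 13 [01101]: (NOT 1 XOR ((0 OR 0) OR (NOT 1 OR NOT 1))) -> 0
  row 14 [01110]: (NOT 1 XOR ((1 OR 0) OR (NOT 1 OR NOT 0))) -> 1
  row 15 [01111]: (NOT 1 XOR ((1 OR 0) OR (NOT 1 OR NOT 1))) -> 1
  row 16 [10000]: (NOT 0 XOR ((0 OR 1) OR (NOT 0 OR NOT 0))) -> 0
  row 17 [10001]: (NOT 0 XOR ((0 OR 1) OR (NOT 0 OR NOT 1))) -> 0
  row 18 [10010]: (NOT 0 XOR ((1 OR 1) OR (NOT 0 OR NOT 0))) -> 0
  row 19 [10011]: (NOT 0 XOR ((1 OR 1) OR (NOT 0 OR NOT 1))) -> 0
  row 20 [10100]: (NOT 1 XOR ((0 OR 1) OR (NOT 0 OR NOT 0))) -> 1
  row 21 [10101]: (NOT 1 XOR ((0 OR 1) OR (NOT 0 OR NOT 1))) -> 1
  row 22 [10110]: (NOT 1 XOR ((1 OR 1) OR (NOT 0 OR NOT 0))) -> 1
  row 23 [10111]: (NOT 1 XOR ((1 OR 1) OR (NOT 0 OR NOT 1))) -> 1
  row 24 [11000]: (NOT 0 XOR ((0 OR 1) OR (NOT 1 OR NOT 0))) -> 0
  row 25 [11001]: (NOT 0 XOR ((0 OR 1) OR (NOT 1 OR NOT 1))) -> 0
  row 26 [11010]: (NOT 0 XOR ((1 OR 1) OR (NOT 1 OR NOT 0))) -> 0
  row 27 [11011]: (NOT 0 XOR ((1 OR 1) OR (NOT 1 OR NOT 1))) -> 0
  row 28 [11100]: (NOT 1 XOR ((0 OR 1) OR (NOT 1 OR NOT 0))) -> 1
  row 29 [11101]: (NOT 1 XOR ((0 OR 1) OR (NOT 1 OR NOT 1))) -> 1
  row 30 [11110]: (NOT 1 XOR ((1 OR 1) OR (NOT 1 OR NOT 0))) -> 1
  row 31 [11111]: (NOT 1 XOR ((1 OR 1) OR (NOT 1 OR NOT 1))) -> 1
Full result column, 4 rows per line (a,b,c fixed per line; d,e runs 00..11 left to right):
  rows 0-3 [a,b,c=000]: 0000  = hex 0
  rows 4-7 [a,b,c=001]: 1111  = hex F
  rows 8-11 [a,b,c=010]: 0100  = hex 4
  rows 12-15 [a,b,c=011]: 1011  = hex B
  rows 16-19 [a,b,c=100]: 0000  = hex 0
  rows 20-23 [a,b,c=101]: 1111  = hex F
  rows 24-27 [a,b,c=110]: 0000  = hex 0
  rows 28-31 [a,b,c=111]: 1111  = hex F
Output column (row 0 .. row 31) = 00001111010010110000111100001111
Output column grouped in 4s = 0000 1111 0100 1011 0000 1111 0000 1111 = 0x0F4B0F0F
Convert to decimal digit by digit (value = value*16 + digit):
  0 -> 0
  0*16 + 15 (F) = 15
  15*16 + 4 = 244
  244*16 + 11 (B) = 3915
  3915*16 + 0 = 62640
  62640*16 + 15 (F) = 1002255
  1002255*16 + 0 = 16036080
  16036080*16 + 15 (F) = 256577295
Decimal = 256577295

256577295


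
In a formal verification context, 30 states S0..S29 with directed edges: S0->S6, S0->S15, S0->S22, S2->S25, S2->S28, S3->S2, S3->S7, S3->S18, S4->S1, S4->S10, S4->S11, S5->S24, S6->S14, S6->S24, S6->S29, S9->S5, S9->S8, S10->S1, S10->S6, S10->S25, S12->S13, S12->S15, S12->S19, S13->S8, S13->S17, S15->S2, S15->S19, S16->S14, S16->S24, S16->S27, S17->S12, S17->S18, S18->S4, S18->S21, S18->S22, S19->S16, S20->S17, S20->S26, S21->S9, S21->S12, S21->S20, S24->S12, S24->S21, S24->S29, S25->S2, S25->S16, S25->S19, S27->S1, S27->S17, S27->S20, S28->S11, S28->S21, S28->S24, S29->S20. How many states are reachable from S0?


BFS from S0:
  layer 0: {S0}
  layer 1: {S6, S15, S22}
  layer 2: {S2, S14, S19, S24, S29}
  layer 3: {S12, S16, S20, S21, S25, S28}
  layer 4: {S9, S11, S13, S17, S26, S27}
  layer 5: {S1, S5, S8, S18}
  layer 6: {S4}
  layer 7: {S10}
Reachable set: {S0, S1, S2, S4, S5, S6, S8, S9, S10, S11, S12, S13, S14, S15, S16, S17, S18, S19, S20, S21, S22, S24, S25, S26, S27, S28, S29}
Count = 27

27


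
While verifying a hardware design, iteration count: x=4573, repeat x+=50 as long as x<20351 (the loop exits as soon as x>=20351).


Step 1: x goes from 4573 toward 20351 by 50; the body runs while x<20351, so iterations = ceil((bound-start)/step)
Step 2: Distance=15778
Step 3: ceil(15778/50)=316

316


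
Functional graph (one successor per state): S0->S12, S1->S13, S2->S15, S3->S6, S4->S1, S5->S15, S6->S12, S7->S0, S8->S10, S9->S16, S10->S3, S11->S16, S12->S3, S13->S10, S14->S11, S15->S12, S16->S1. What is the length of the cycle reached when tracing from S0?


Trace from S0 until a state repeats:
  S0 -> S12 -> S3 -> S6 -> S12
S12 first seen at step 1, revisited at step 4.
Cycle length = 4 - 1 = 3

3


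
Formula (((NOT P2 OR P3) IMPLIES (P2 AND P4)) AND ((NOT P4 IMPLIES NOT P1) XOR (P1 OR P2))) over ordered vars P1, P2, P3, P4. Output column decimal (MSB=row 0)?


Formula: (((NOT P2 OR P3) IMPLIES (P2 AND P4)) AND ((NOT P4 IMPLIES NOT P1) XOR (P1 OR P2))) over P1, P2, P3, P4 (16 rows)
Evaluate each row (bits = P1,P2,P3,P4, MSB first):
  row 0 [0000]: (((NOT 0 OR 0) IMPLIES (0 AND 0)) AND ((NOT 0 IMPLIES NOT 0) XOR (0 OR 0))) -> 0
  row 1 [0001]: (((NOT 0 OR 0) IMPLIES (0 AND 1)) AND ((NOT 1 IMPLIES NOT 0) XOR (0 OR 0))) -> 0
  row 2 [0010]: (((NOT 0 OR 1) IMPLIES (0 AND 0)) AND ((NOT 0 IMPLIES NOT 0) XOR (0 OR 0))) -> 0
  row 3 [0011]: (((NOT 0 OR 1) IMPLIES (0 AND 1)) AND ((NOT 1 IMPLIES NOT 0) XOR (0 OR 0))) -> 0
  row 4 [0100]: (((NOT 1 OR 0) IMPLIES (1 AND 0)) AND ((NOT 0 IMPLIES NOT 0) XOR (0 OR 1))) -> 0
  row 5 [0101]: (((NOT 1 OR 0) IMPLIES (1 AND 1)) AND ((NOT 1 IMPLIES NOT 0) XOR (0 OR 1))) -> 0
  row 6 [0110]: (((NOT 1 OR 1) IMPLIES (1 AND 0)) AND ((NOT 0 IMPLIES NOT 0) XOR (0 OR 1))) -> 0
  row 7 [0111]: (((NOT 1 OR 1) IMPLIES (1 AND 1)) AND ((NOT 1 IMPLIES NOT 0) XOR (0 OR 1))) -> 0
  row 8 [1000]: (((NOT 0 OR 0) IMPLIES (0 AND 0)) AND ((NOT 0 IMPLIES NOT 1) XOR (1 OR 0))) -> 0
  row 9 [1001]: (((NOT 0 OR 0) IMPLIES (0 AND 1)) AND ((NOT 1 IMPLIES NOT 1) XOR (1 OR 0))) -> 0
  row 10 [1010]: (((NOT 0 OR 1) IMPLIES (0 AND 0)) AND ((NOT 0 IMPLIES NOT 1) XOR (1 OR 0))) -> 0
  row 11 [1011]: (((NOT 0 OR 1) IMPLIES (0 AND 1)) AND ((NOT 1 IMPLIES NOT 1) XOR (1 OR 0))) -> 0
  row 12 [1100]: (((NOT 1 OR 0) IMPLIES (1 AND 0)) AND ((NOT 0 IMPLIES NOT 1) XOR (1 OR 1))) -> 1
  row 13 [1101]: (((NOT 1 OR 0) IMPLIES (1 AND 1)) AND ((NOT 1 IMPLIES NOT 1) XOR (1 OR 1))) -> 0
  row 14 [1110]: (((NOT 1 OR 1) IMPLIES (1 AND 0)) AND ((NOT 0 IMPLIES NOT 1) XOR (1 OR 1))) -> 0
  row 15 [1111]: (((NOT 1 OR 1) IMPLIES (1 AND 1)) AND ((NOT 1 IMPLIES NOT 1) XOR (1 OR 1))) -> 0
Full result column, 4 rows per line (P1,P2 fixed per line; P3,P4 runs 00..11 left to right):
  rows 0-3 [P1,P2=00]: 0000  = hex 0
  rows 4-7 [P1,P2=01]: 0000  = hex 0
  rows 8-11 [P1,P2=10]: 0000  = hex 0
  rows 12-15 [P1,P2=11]: 1000  = hex 8
Output column (row 0 .. row 15) = 0000000000001000
Output column grouped in 4s = 0000 0000 0000 1000 = 0x0008
Convert to decimal digit by digit (value = value*16 + digit):
  0 -> 0
  0*16 + 0 = 0
  0*16 + 0 = 0
  0*16 + 8 = 8
Decimal = 8

8


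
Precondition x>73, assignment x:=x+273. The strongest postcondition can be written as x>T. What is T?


Formula: sp(P, x:=E) = exists old_x. (x = E[old_x/x]) AND P[old_x/x] (old_x is the value of x before the assignment; eliminate old_x by solving x = E[old_x/x] for old_x)
Step 1: Precondition P: x>73, i.e. old_x > 73
Step 2: Assignment gives x = old_x + 273, so old_x = x - 273
Step 3: Substitute into P: x - 273 > 73
Step 4: Simplify: x > 73+273 = 346

346


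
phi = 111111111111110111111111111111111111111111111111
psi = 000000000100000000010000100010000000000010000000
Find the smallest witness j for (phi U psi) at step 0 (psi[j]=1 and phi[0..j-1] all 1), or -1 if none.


(phi U psi) at 0: need smallest j with psi[j]=1 and phi[i]=1 for all i in [0,j).
Scan from step 0:
  step 0: phi=1, psi=0 -> continue
  step 1: phi=1, psi=0 -> continue
  step 2: phi=1, psi=0 -> continue
  step 3: phi=1, psi=0 -> continue
  step 9: psi=1 and phi held for [0,9) -> witness found
Witness step = 9

9


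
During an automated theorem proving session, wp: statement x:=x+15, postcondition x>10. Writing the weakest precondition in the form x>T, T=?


Formula: wp(x:=E, P) = P[E/x] (substitute E for x in postcondition)
Step 1: Postcondition: x>10
Step 2: Substitute x+15 for x: x+15>10
Step 3: Solve for x: x > 10-15 = -5

-5


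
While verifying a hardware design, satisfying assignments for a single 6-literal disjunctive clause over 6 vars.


Step 1: Total=2^6=64
Step 2: Unsat when all 6 false: 2^0=1
Step 3: Sat=64-1=63

63


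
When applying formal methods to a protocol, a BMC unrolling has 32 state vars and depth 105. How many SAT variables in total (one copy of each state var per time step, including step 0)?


BMC unrolls to depth k, creating one copy of each state var for steps 0..k.
Step count = 105 + 1 = 106 (steps 0 through 105)
Vars per step = 32
Total = 32 * 106 = 3392

3392


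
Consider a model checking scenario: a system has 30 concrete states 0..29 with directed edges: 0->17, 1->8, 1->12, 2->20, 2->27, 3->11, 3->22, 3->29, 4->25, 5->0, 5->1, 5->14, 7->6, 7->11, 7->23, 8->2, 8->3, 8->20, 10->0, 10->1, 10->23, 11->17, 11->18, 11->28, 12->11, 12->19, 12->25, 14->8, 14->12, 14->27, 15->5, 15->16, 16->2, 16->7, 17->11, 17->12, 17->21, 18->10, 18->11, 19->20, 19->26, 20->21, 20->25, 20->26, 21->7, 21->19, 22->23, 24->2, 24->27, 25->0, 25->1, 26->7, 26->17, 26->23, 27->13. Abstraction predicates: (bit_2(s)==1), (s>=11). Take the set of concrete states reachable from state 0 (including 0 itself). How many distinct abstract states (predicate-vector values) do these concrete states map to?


BFS from 0:
Concrete reachable: {0, 1, 2, 3, 6, 7, 8, 10, 11, 12, 13, 17, 18, 19, 20, 21, 22, 23, 25, 26, 27, 28, 29}
Abstract via predicates (bit_2(s)==1), (s>=11):
  (0,0) <- {0, 1, 2, 3, 8, 10}
  (0,1) <- {11, 17, 18, 19, 25, 26, 27}
  (1,0) <- {6, 7}
  (1,1) <- {12, 13, 20, 21, 22, 23, 28, 29}
Distinct abstract states = 4

4


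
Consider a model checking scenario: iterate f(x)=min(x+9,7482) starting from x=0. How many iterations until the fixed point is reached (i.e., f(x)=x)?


Step 1: x=0, cap=7482, increment=9
Step 2: x grows by 9 each step until capped at 7482; fixed point is x=7482
Step 3: iterations = ceil(7482/9) = 832

832


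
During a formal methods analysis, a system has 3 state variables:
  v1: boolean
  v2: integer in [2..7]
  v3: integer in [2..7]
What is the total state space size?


State space = product of domain sizes of all variables.
Domain sizes:
  v1 (boolean): 2
  v2 (integer in [2..7]): 6
  v3 (integer in [2..7]): 6
Product = 2 * 6 * 6 = 72

72


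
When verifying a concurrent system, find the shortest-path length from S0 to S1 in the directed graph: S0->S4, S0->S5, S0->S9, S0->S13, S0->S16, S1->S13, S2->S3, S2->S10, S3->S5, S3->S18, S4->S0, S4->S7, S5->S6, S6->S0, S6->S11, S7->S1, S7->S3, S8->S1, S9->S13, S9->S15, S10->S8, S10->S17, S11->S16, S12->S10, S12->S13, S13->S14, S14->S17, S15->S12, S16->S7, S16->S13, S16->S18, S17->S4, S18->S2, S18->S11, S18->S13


BFS layer-by-layer from S0:
  dist 0: {S0}
  dist 1: {S4, S5, S9, S13, S16}
  dist 2: {S6, S7, S14, S15, S18}
  dist 3: {S1, S2, S3, S11, S12, S17}
  -> S1 reached at distance 3
Shortest path length = 3

3


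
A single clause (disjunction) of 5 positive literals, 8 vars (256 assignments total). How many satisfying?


Step 1: Total=2^8=256
Step 2: Unsat when all 5 false: 2^3=8
Step 3: Sat=256-8=248

248


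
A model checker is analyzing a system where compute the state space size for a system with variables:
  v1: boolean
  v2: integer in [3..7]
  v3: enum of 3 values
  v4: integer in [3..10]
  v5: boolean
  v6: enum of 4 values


State space = product of domain sizes of all variables.
Domain sizes:
  v1 (boolean): 2
  v2 (integer in [3..7]): 5
  v3 (enum of 3 values): 3
  v4 (integer in [3..10]): 8
  v5 (boolean): 2
  v6 (enum of 4 values): 4
Product = 2 * 5 * 3 * 8 * 2 * 4 = 1920

1920


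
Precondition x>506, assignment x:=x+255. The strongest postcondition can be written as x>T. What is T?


Formula: sp(P, x:=E) = exists old_x. (x = E[old_x/x]) AND P[old_x/x] (old_x is the value of x before the assignment; eliminate old_x by solving x = E[old_x/x] for old_x)
Step 1: Precondition P: x>506, i.e. old_x > 506
Step 2: Assignment gives x = old_x + 255, so old_x = x - 255
Step 3: Substitute into P: x - 255 > 506
Step 4: Simplify: x > 506+255 = 761

761


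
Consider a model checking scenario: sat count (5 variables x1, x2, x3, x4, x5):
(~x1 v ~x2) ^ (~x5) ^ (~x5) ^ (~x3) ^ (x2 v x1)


CNF with 5 clauses over 5 vars (32 assignments).
An assignment satisfies CNF iff every clause has >=1 true literal.
Check each row (bits = x1,x2,x3,x4,x5; clause T/F shown):
  row 0 [00000]: clauses=TTTTF -> 0
  row 1 [00001]: clauses=TFFTF -> 0
  row 2 [00010]: clauses=TTTTF -> 0
  row 3 [00011]: clauses=TFFTF -> 0
  row 4 [00100]: clauses=TTTFF -> 0
  row 5 [00101]: clauses=TFFFF -> 0
  row 6 [00110]: clauses=TTTFF -> 0
  row 7 [00111]: clauses=TFFFF -> 0
  row 8 [01000]: clauses=TTTTT -> 1
  row 9 [01001]: clauses=TFFTT -> 0
  row 10 [01010]: clauses=TTTTT -> 1
  row 11 [01011]: clauses=TFFTT -> 0
  row 12 [01100]: clauses=TTTFT -> 0
  row 13 [01101]: clauses=TFFFT -> 0
  row 14 [01110]: clauses=TTTFT -> 0
  row 15 [01111]: clauses=TFFFT -> 0
  row 16 [10000]: clauses=TTTTT -> 1
  row 17 [10001]: clauses=TFFTT -> 0
  row 18 [10010]: clauses=TTTTT -> 1
  row 19 [10011]: clauses=TFFTT -> 0
  row 20 [10100]: clauses=TTTFT -> 0
  row 21 [10101]: clauses=TFFFT -> 0
  row 22 [10110]: clauses=TTTFT -> 0
  row 23 [10111]: clauses=TFFFT -> 0
  row 24 [11000]: clauses=FTTTT -> 0
  row 25 [11001]: clauses=FFFTT -> 0
  row 26 [11010]: clauses=FTTTT -> 0
  row 27 [11011]: clauses=FFFTT -> 0
  row 28 [11100]: clauses=FTTFT -> 0
  row 29 [11101]: clauses=FFFFT -> 0
  row 30 [11110]: clauses=FTTFT -> 0
  row 31 [11111]: clauses=FFFFT -> 0
Full result column, 8 rows per line (x1,x2 fixed per line; x3,x4,x5 runs 000..111 left to right):
  rows 0-7 [x1,x2=00]: 00000000  (ones: 0)
  rows 8-15 [x1,x2=01]: 10100000  (ones: 2)
  rows 16-23 [x1,x2=10]: 10100000  (ones: 2)
  rows 24-31 [x1,x2=11]: 00000000  (ones: 0)
Satisfying assignments = 0+2+2+0 = 4

4


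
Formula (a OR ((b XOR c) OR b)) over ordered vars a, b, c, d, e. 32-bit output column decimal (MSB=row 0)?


Formula: (a OR ((b XOR c) OR b)) over a, b, c, d, e (32 rows)
Evaluate each row (bits = a,b,c,d,e, MSB first):
  row 0 [00000]: (0 OR ((0 XOR 0) OR 0)) -> 0
  row 1 [00001]: (0 OR ((0 XOR 0) OR 0)) -> 0
  row 2 [00010]: (0 OR ((0 XOR 0) OR 0)) -> 0
  row 3 [00011]: (0 OR ((0 XOR 0) OR 0)) -> 0
  row 4 [00100]: (0 OR ((0 XOR 1) OR 0)) -> 1
  row 5 [00101]: (0 OR ((0 XOR 1) OR 0)) -> 1
  row 6 [00110]: (0 OR ((0 XOR 1) OR 0)) -> 1
  row 7 [00111]: (0 OR ((0 XOR 1) OR 0)) -> 1
  row 8 [01000]: (0 OR ((1 XOR 0) OR 1)) -> 1
  row 9 [01001]: (0 OR ((1 XOR 0) OR 1)) -> 1
  row 10 [01010]: (0 OR ((1 XOR 0) OR 1)) -> 1
  row 11 [01011]: (0 OR ((1 XOR 0) OR 1)) -> 1
  row 12 [01100]: (0 OR ((1 XOR 1) OR 1)) -> 1
  row 13 [01101]: (0 OR ((1 XOR 1) OR 1)) -> 1
  row 14 [01110]: (0 OR ((1 XOR 1) OR 1)) -> 1
  row 15 [01111]: (0 OR ((1 XOR 1) OR 1)) -> 1
  row 16 [10000]: (1 OR ((0 XOR 0) OR 0)) -> 1
  row 17 [10001]: (1 OR ((0 XOR 0) OR 0)) -> 1
  row 18 [10010]: (1 OR ((0 XOR 0) OR 0)) -> 1
  row 19 [10011]: (1 OR ((0 XOR 0) OR 0)) -> 1
  row 20 [10100]: (1 OR ((0 XOR 1) OR 0)) -> 1
  row 21 [10101]: (1 OR ((0 XOR 1) OR 0)) -> 1
  row 22 [10110]: (1 OR ((0 XOR 1) OR 0)) -> 1
  row 23 [10111]: (1 OR ((0 XOR 1) OR 0)) -> 1
  row 24 [11000]: (1 OR ((1 XOR 0) OR 1)) -> 1
  row 25 [11001]: (1 OR ((1 XOR 0) OR 1)) -> 1
  row 26 [11010]: (1 OR ((1 XOR 0) OR 1)) -> 1
  row 27 [11011]: (1 OR ((1 XOR 0) OR 1)) -> 1
  row 28 [11100]: (1 OR ((1 XOR 1) OR 1)) -> 1
  row 29 [11101]: (1 OR ((1 XOR 1) OR 1)) -> 1
  row 30 [11110]: (1 OR ((1 XOR 1) OR 1)) -> 1
  row 31 [11111]: (1 OR ((1 XOR 1) OR 1)) -> 1
Full result column, 4 rows per line (a,b,c fixed per line; d,e runs 00..11 left to right):
  rows 0-3 [a,b,c=000]: 0000  = hex 0
  rows 4-7 [a,b,c=001]: 1111  = hex F
  rows 8-11 [a,b,c=010]: 1111  = hex F
  rows 12-15 [a,b,c=011]: 1111  = hex F
  rows 16-19 [a,b,c=100]: 1111  = hex F
  rows 20-23 [a,b,c=101]: 1111  = hex F
  rows 24-27 [a,b,c=110]: 1111  = hex F
  rows 28-31 [a,b,c=111]: 1111  = hex F
Output column (row 0 .. row 31) = 00001111111111111111111111111111
Output column grouped in 4s = 0000 1111 1111 1111 1111 1111 1111 1111 = 0x0FFFFFFF
Convert to decimal digit by digit (value = value*16 + digit):
  0 -> 0
  0*16 + 15 (F) = 15
  15*16 + 15 (F) = 255
  255*16 + 15 (F) = 4095
  4095*16 + 15 (F) = 65535
  65535*16 + 15 (F) = 1048575
  1048575*16 + 15 (F) = 16777215
  16777215*16 + 15 (F) = 268435455
Decimal = 268435455

268435455


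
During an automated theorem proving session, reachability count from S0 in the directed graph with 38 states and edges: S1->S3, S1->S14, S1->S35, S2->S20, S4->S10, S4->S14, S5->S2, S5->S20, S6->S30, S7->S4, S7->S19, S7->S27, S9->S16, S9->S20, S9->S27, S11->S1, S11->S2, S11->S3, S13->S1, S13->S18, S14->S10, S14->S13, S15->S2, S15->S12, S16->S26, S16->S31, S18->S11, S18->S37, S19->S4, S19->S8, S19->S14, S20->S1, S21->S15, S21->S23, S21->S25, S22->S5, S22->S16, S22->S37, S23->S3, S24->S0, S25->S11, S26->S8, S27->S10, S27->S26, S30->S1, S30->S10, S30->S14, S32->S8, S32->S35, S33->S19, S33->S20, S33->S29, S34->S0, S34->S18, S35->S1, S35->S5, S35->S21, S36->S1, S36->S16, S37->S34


BFS from S0:
  layer 0: {S0}
Reachable set: {S0}
Count = 1

1


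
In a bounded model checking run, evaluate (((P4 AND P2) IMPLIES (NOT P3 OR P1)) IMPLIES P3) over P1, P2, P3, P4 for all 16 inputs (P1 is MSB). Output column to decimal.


Formula: (((P4 AND P2) IMPLIES (NOT P3 OR P1)) IMPLIES P3) over P1, P2, P3, P4 (16 rows)
Evaluate each row (bits = P1,P2,P3,P4, MSB first):
  row 0 [0000]: (((0 AND 0) IMPLIES (NOT 0 OR 0)) IMPLIES 0) -> 0
  row 1 [0001]: (((1 AND 0) IMPLIES (NOT 0 OR 0)) IMPLIES 0) -> 0
  row 2 [0010]: (((0 AND 0) IMPLIES (NOT 1 OR 0)) IMPLIES 1) -> 1
  row 3 [0011]: (((1 AND 0) IMPLIES (NOT 1 OR 0)) IMPLIES 1) -> 1
  row 4 [0100]: (((0 AND 1) IMPLIES (NOT 0 OR 0)) IMPLIES 0) -> 0
  row 5 [0101]: (((1 AND 1) IMPLIES (NOT 0 OR 0)) IMPLIES 0) -> 0
  row 6 [0110]: (((0 AND 1) IMPLIES (NOT 1 OR 0)) IMPLIES 1) -> 1
  row 7 [0111]: (((1 AND 1) IMPLIES (NOT 1 OR 0)) IMPLIES 1) -> 1
  row 8 [1000]: (((0 AND 0) IMPLIES (NOT 0 OR 1)) IMPLIES 0) -> 0
  row 9 [1001]: (((1 AND 0) IMPLIES (NOT 0 OR 1)) IMPLIES 0) -> 0
  row 10 [1010]: (((0 AND 0) IMPLIES (NOT 1 OR 1)) IMPLIES 1) -> 1
  row 11 [1011]: (((1 AND 0) IMPLIES (NOT 1 OR 1)) IMPLIES 1) -> 1
  row 12 [1100]: (((0 AND 1) IMPLIES (NOT 0 OR 1)) IMPLIES 0) -> 0
  row 13 [1101]: (((1 AND 1) IMPLIES (NOT 0 OR 1)) IMPLIES 0) -> 0
  row 14 [1110]: (((0 AND 1) IMPLIES (NOT 1 OR 1)) IMPLIES 1) -> 1
  row 15 [1111]: (((1 AND 1) IMPLIES (NOT 1 OR 1)) IMPLIES 1) -> 1
Full result column, 4 rows per line (P1,P2 fixed per line; P3,P4 runs 00..11 left to right):
  rows 0-3 [P1,P2=00]: 0011  = hex 3
  rows 4-7 [P1,P2=01]: 0011  = hex 3
  rows 8-11 [P1,P2=10]: 0011  = hex 3
  rows 12-15 [P1,P2=11]: 0011  = hex 3
Output column (row 0 .. row 15) = 0011001100110011
Output column grouped in 4s = 0011 0011 0011 0011 = 0x3333
Convert to decimal digit by digit (value = value*16 + digit):
  3 -> 3
  3*16 + 3 = 51
  51*16 + 3 = 819
  819*16 + 3 = 13107
Decimal = 13107

13107


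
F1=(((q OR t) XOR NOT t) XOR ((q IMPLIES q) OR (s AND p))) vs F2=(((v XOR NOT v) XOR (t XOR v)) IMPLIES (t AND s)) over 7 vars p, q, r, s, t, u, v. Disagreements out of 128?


F1 = (((q OR t) XOR NOT t) XOR ((q IMPLIES q) OR (s AND p)))
F2 = (((v XOR NOT v) XOR (t XOR v)) IMPLIES (t AND s))
Evaluate both on each of 128 rows (bits = p,q,r,s,t,u,v):
  row 0 [0000000]: F1=0 F2=0 -> 0
  row 1 [0000001]: F1=0 F2=1 (differ) -> 1
  row 2 [0000010]: F1=0 F2=0 -> 0
  row 3 [0000011]: F1=0 F2=1 (differ) -> 1
  row 4 [0000100]: F1=0 F2=1 (differ) -> 1
  (every remaining row is evaluated the same way; all 128 results are listed next)
Full result column, 8 rows per line (p,q,r,s fixed per line; t,u,v runs 000..111 left to right):
  rows 0-7 [p,q,r,s=0000]: 01011010  (ones: 4)
  rows 8-15 [p,q,r,s=0001]: 01011111  (ones: 6)
  rows 16-23 [p,q,r,s=0010]: 01011010  (ones: 4)
  rows 24-31 [p,q,r,s=0011]: 01011111  (ones: 6)
  rows 32-39 [p,q,r,s=0100]: 10101010  (ones: 4)
  rows 40-47 [p,q,r,s=0101]: 10101111  (ones: 6)
  rows 48-55 [p,q,r,s=0110]: 10101010  (ones: 4)
  rows 56-63 [p,q,r,s=0111]: 10101111  (ones: 6)
  rows 64-71 [p,q,r,s=1000]: 01011010  (ones: 4)
  rows 72-79 [p,q,r,s=1001]: 01011111  (ones: 6)
  rows 80-87 [p,q,r,s=1010]: 01011010  (ones: 4)
  rows 88-95 [p,q,r,s=1011]: 01011111  (ones: 6)
  rows 96-103 [p,q,r,s=1100]: 10101010  (ones: 4)
  rows 104-111 [p,q,r,s=1101]: 10101111  (ones: 6)
  rows 112-119 [p,q,r,s=1110]: 10101010  (ones: 4)
  rows 120-127 [p,q,r,s=1111]: 10101111  (ones: 6)
Disagreements = 4+6+4+6+4+6+4+6+4+6+4+6+4+6+4+6 = 80

80


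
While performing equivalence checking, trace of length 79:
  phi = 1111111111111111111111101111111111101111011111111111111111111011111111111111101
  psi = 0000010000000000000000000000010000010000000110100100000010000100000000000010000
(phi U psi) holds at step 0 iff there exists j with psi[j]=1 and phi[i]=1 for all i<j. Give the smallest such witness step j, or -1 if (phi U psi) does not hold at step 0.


(phi U psi) at 0: need smallest j with psi[j]=1 and phi[i]=1 for all i in [0,j).
Scan from step 0:
  step 0: phi=1, psi=0 -> continue
  step 1: phi=1, psi=0 -> continue
  step 2: phi=1, psi=0 -> continue
  step 3: phi=1, psi=0 -> continue
  step 5: psi=1 and phi held for [0,5) -> witness found
Witness step = 5

5


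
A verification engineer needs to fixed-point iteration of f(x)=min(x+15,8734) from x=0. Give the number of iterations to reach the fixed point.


Step 1: x=0, cap=8734, increment=15
Step 2: x grows by 15 each step until capped at 8734; fixed point is x=8734
Step 3: iterations = ceil(8734/15) = 583

583


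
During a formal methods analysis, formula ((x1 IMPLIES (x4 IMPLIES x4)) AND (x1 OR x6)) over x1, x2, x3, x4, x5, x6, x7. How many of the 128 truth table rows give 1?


Formula: ((x1 IMPLIES (x4 IMPLIES x4)) AND (x1 OR x6)) over 7 vars (128 rows)
Evaluate each row (x1, x2, x3, x4, x5, x6, x7 as bits, MSB first):
  row 0 [0000000]: ((0 IMPLIES (0 IMPLIES 0)) AND (0 OR 0)) -> 0
  row 1 [0000001]: ((0 IMPLIES (0 IMPLIES 0)) AND (0 OR 0)) -> 0
  row 2 [0000010]: ((0 IMPLIES (0 IMPLIES 0)) AND (0 OR 1)) -> 1
  row 3 [0000011]: ((0 IMPLIES (0 IMPLIES 0)) AND (0 OR 1)) -> 1
  row 4 [0000100]: ((0 IMPLIES (0 IMPLIES 0)) AND (0 OR 0)) -> 0
  (every remaining row is evaluated the same way; all 128 results are listed next)
Full result column, 8 rows per line (x1,x2,x3,x4 fixed per line; x5,x6,x7 runs 000..111 left to right):
  rows 0-7 [x1,x2,x3,x4=0000]: 00110011  (ones: 4)
  rows 8-15 [x1,x2,x3,x4=0001]: 00110011  (ones: 4)
  rows 16-23 [x1,x2,x3,x4=0010]: 00110011  (ones: 4)
  rows 24-31 [x1,x2,x3,x4=0011]: 00110011  (ones: 4)
  rows 32-39 [x1,x2,x3,x4=0100]: 00110011  (ones: 4)
  rows 40-47 [x1,x2,x3,x4=0101]: 00110011  (ones: 4)
  rows 48-55 [x1,x2,x3,x4=0110]: 00110011  (ones: 4)
  rows 56-63 [x1,x2,x3,x4=0111]: 00110011  (ones: 4)
  rows 64-71 [x1,x2,x3,x4=1000]: 11111111  (ones: 8)
  rows 72-79 [x1,x2,x3,x4=1001]: 11111111  (ones: 8)
  rows 80-87 [x1,x2,x3,x4=1010]: 11111111  (ones: 8)
  rows 88-95 [x1,x2,x3,x4=1011]: 11111111  (ones: 8)
  rows 96-103 [x1,x2,x3,x4=1100]: 11111111  (ones: 8)
  rows 104-111 [x1,x2,x3,x4=1101]: 11111111  (ones: 8)
  rows 112-119 [x1,x2,x3,x4=1110]: 11111111  (ones: 8)
  rows 120-127 [x1,x2,x3,x4=1111]: 11111111  (ones: 8)
Count of 1-rows = 4+4+4+4+4+4+4+4+8+8+8+8+8+8+8+8 = 96

96


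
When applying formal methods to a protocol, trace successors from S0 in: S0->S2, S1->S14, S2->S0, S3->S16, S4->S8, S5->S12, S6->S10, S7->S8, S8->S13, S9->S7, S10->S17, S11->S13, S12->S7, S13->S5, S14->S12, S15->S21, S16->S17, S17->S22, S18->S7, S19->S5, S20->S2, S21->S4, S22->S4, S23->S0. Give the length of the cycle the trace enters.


Trace from S0 until a state repeats:
  S0 -> S2 -> S0
S0 first seen at step 0, revisited at step 2.
Cycle length = 2 - 0 = 2

2


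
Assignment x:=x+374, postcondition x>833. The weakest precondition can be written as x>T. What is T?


Formula: wp(x:=E, P) = P[E/x] (substitute E for x in postcondition)
Step 1: Postcondition: x>833
Step 2: Substitute x+374 for x: x+374>833
Step 3: Solve for x: x > 833-374 = 459

459
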